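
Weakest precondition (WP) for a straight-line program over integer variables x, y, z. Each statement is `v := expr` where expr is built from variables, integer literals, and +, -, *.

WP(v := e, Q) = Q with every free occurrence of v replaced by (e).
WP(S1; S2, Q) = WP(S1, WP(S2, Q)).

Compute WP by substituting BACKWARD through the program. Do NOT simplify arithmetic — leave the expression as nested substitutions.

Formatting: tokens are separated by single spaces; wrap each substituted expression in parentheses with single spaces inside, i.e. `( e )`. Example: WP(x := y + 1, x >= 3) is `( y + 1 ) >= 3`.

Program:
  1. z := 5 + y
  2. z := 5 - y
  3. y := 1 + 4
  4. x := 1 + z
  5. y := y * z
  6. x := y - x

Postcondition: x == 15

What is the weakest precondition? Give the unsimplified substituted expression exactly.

Answer: ( ( ( 1 + 4 ) * ( 5 - y ) ) - ( 1 + ( 5 - y ) ) ) == 15

Derivation:
post: x == 15
stmt 6: x := y - x  -- replace 1 occurrence(s) of x with (y - x)
  => ( y - x ) == 15
stmt 5: y := y * z  -- replace 1 occurrence(s) of y with (y * z)
  => ( ( y * z ) - x ) == 15
stmt 4: x := 1 + z  -- replace 1 occurrence(s) of x with (1 + z)
  => ( ( y * z ) - ( 1 + z ) ) == 15
stmt 3: y := 1 + 4  -- replace 1 occurrence(s) of y with (1 + 4)
  => ( ( ( 1 + 4 ) * z ) - ( 1 + z ) ) == 15
stmt 2: z := 5 - y  -- replace 2 occurrence(s) of z with (5 - y)
  => ( ( ( 1 + 4 ) * ( 5 - y ) ) - ( 1 + ( 5 - y ) ) ) == 15
stmt 1: z := 5 + y  -- replace 0 occurrence(s) of z with (5 + y)
  => ( ( ( 1 + 4 ) * ( 5 - y ) ) - ( 1 + ( 5 - y ) ) ) == 15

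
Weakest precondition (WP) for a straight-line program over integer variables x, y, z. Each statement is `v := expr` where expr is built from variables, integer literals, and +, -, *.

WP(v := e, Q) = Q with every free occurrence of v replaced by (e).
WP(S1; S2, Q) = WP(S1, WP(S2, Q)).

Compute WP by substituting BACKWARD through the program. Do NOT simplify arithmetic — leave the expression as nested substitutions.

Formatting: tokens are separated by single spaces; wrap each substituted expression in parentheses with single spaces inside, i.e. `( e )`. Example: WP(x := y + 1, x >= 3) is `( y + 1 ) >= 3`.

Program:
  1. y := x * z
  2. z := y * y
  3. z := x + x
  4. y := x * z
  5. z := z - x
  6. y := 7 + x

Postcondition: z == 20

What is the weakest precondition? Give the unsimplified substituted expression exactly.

Answer: ( ( x + x ) - x ) == 20

Derivation:
post: z == 20
stmt 6: y := 7 + x  -- replace 0 occurrence(s) of y with (7 + x)
  => z == 20
stmt 5: z := z - x  -- replace 1 occurrence(s) of z with (z - x)
  => ( z - x ) == 20
stmt 4: y := x * z  -- replace 0 occurrence(s) of y with (x * z)
  => ( z - x ) == 20
stmt 3: z := x + x  -- replace 1 occurrence(s) of z with (x + x)
  => ( ( x + x ) - x ) == 20
stmt 2: z := y * y  -- replace 0 occurrence(s) of z with (y * y)
  => ( ( x + x ) - x ) == 20
stmt 1: y := x * z  -- replace 0 occurrence(s) of y with (x * z)
  => ( ( x + x ) - x ) == 20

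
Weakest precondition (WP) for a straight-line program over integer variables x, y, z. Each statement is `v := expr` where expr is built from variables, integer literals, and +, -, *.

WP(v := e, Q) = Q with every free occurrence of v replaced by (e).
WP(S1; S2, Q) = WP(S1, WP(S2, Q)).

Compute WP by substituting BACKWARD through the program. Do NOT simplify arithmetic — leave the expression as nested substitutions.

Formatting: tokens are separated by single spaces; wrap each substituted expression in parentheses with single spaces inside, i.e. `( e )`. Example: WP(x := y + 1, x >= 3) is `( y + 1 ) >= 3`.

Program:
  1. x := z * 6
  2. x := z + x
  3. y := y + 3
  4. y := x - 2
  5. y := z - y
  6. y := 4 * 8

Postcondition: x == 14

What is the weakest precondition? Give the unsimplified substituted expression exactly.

post: x == 14
stmt 6: y := 4 * 8  -- replace 0 occurrence(s) of y with (4 * 8)
  => x == 14
stmt 5: y := z - y  -- replace 0 occurrence(s) of y with (z - y)
  => x == 14
stmt 4: y := x - 2  -- replace 0 occurrence(s) of y with (x - 2)
  => x == 14
stmt 3: y := y + 3  -- replace 0 occurrence(s) of y with (y + 3)
  => x == 14
stmt 2: x := z + x  -- replace 1 occurrence(s) of x with (z + x)
  => ( z + x ) == 14
stmt 1: x := z * 6  -- replace 1 occurrence(s) of x with (z * 6)
  => ( z + ( z * 6 ) ) == 14

Answer: ( z + ( z * 6 ) ) == 14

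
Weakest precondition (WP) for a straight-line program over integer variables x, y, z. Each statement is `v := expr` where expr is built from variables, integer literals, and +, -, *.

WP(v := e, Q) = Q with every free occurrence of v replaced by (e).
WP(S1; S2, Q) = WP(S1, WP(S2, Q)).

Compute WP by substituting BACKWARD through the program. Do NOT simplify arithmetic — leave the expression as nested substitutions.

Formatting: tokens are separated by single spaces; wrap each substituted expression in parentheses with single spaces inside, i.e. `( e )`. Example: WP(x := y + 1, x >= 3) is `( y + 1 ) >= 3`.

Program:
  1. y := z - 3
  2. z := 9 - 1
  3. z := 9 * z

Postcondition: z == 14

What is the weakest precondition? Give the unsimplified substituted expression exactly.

post: z == 14
stmt 3: z := 9 * z  -- replace 1 occurrence(s) of z with (9 * z)
  => ( 9 * z ) == 14
stmt 2: z := 9 - 1  -- replace 1 occurrence(s) of z with (9 - 1)
  => ( 9 * ( 9 - 1 ) ) == 14
stmt 1: y := z - 3  -- replace 0 occurrence(s) of y with (z - 3)
  => ( 9 * ( 9 - 1 ) ) == 14

Answer: ( 9 * ( 9 - 1 ) ) == 14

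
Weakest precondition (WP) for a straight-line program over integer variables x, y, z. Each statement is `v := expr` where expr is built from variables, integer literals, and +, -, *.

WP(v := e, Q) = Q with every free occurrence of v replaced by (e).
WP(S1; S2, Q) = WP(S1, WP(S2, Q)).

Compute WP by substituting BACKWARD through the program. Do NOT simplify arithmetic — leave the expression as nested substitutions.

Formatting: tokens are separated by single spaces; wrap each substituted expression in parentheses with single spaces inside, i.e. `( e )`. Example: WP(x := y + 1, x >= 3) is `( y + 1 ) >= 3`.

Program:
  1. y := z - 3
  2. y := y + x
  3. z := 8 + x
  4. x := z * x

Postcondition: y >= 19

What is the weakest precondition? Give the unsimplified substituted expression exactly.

Answer: ( ( z - 3 ) + x ) >= 19

Derivation:
post: y >= 19
stmt 4: x := z * x  -- replace 0 occurrence(s) of x with (z * x)
  => y >= 19
stmt 3: z := 8 + x  -- replace 0 occurrence(s) of z with (8 + x)
  => y >= 19
stmt 2: y := y + x  -- replace 1 occurrence(s) of y with (y + x)
  => ( y + x ) >= 19
stmt 1: y := z - 3  -- replace 1 occurrence(s) of y with (z - 3)
  => ( ( z - 3 ) + x ) >= 19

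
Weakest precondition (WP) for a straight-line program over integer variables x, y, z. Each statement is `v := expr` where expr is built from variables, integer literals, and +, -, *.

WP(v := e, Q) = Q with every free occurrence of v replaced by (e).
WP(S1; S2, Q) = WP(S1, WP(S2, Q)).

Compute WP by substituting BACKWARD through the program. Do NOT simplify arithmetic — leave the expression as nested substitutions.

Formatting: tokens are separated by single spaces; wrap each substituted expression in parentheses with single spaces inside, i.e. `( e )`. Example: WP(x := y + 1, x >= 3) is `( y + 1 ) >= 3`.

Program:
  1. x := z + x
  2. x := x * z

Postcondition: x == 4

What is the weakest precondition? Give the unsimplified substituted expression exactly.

Answer: ( ( z + x ) * z ) == 4

Derivation:
post: x == 4
stmt 2: x := x * z  -- replace 1 occurrence(s) of x with (x * z)
  => ( x * z ) == 4
stmt 1: x := z + x  -- replace 1 occurrence(s) of x with (z + x)
  => ( ( z + x ) * z ) == 4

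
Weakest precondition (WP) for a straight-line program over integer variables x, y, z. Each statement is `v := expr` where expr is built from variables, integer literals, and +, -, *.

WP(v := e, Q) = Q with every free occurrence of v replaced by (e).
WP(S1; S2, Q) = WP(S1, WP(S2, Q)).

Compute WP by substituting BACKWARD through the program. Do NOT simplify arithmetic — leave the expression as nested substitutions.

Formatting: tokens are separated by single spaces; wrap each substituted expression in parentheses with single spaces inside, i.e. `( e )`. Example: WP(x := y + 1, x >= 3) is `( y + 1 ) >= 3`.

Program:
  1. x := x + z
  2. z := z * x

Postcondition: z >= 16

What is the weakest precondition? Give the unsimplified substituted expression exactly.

Answer: ( z * ( x + z ) ) >= 16

Derivation:
post: z >= 16
stmt 2: z := z * x  -- replace 1 occurrence(s) of z with (z * x)
  => ( z * x ) >= 16
stmt 1: x := x + z  -- replace 1 occurrence(s) of x with (x + z)
  => ( z * ( x + z ) ) >= 16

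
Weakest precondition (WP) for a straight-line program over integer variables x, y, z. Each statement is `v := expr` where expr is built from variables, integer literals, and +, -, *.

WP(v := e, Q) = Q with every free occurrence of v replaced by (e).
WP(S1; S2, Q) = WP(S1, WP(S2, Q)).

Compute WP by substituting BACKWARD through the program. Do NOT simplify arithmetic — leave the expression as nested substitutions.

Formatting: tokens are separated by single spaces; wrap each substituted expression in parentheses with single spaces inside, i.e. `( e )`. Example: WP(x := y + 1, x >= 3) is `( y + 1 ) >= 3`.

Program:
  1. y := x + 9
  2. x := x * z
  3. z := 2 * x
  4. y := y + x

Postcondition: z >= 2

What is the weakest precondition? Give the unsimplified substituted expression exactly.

Answer: ( 2 * ( x * z ) ) >= 2

Derivation:
post: z >= 2
stmt 4: y := y + x  -- replace 0 occurrence(s) of y with (y + x)
  => z >= 2
stmt 3: z := 2 * x  -- replace 1 occurrence(s) of z with (2 * x)
  => ( 2 * x ) >= 2
stmt 2: x := x * z  -- replace 1 occurrence(s) of x with (x * z)
  => ( 2 * ( x * z ) ) >= 2
stmt 1: y := x + 9  -- replace 0 occurrence(s) of y with (x + 9)
  => ( 2 * ( x * z ) ) >= 2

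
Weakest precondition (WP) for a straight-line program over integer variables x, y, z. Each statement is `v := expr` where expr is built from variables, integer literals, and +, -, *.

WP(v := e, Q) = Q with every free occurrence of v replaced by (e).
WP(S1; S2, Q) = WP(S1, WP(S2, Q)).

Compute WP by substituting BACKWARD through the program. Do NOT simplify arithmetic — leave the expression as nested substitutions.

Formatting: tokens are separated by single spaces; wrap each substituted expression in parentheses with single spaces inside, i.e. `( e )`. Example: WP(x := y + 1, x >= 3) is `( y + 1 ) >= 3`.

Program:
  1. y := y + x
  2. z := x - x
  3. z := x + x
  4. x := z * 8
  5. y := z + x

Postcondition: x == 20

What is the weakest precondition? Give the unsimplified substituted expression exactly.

post: x == 20
stmt 5: y := z + x  -- replace 0 occurrence(s) of y with (z + x)
  => x == 20
stmt 4: x := z * 8  -- replace 1 occurrence(s) of x with (z * 8)
  => ( z * 8 ) == 20
stmt 3: z := x + x  -- replace 1 occurrence(s) of z with (x + x)
  => ( ( x + x ) * 8 ) == 20
stmt 2: z := x - x  -- replace 0 occurrence(s) of z with (x - x)
  => ( ( x + x ) * 8 ) == 20
stmt 1: y := y + x  -- replace 0 occurrence(s) of y with (y + x)
  => ( ( x + x ) * 8 ) == 20

Answer: ( ( x + x ) * 8 ) == 20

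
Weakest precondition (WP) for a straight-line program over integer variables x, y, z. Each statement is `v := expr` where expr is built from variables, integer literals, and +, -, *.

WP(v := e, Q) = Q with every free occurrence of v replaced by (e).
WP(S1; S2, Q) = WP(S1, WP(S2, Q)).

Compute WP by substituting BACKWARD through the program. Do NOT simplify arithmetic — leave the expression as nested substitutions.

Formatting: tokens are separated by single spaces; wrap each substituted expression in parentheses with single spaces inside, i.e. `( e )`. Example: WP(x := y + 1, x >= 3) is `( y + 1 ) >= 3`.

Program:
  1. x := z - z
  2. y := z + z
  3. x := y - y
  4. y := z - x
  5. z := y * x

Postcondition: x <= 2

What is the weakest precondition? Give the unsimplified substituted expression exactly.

post: x <= 2
stmt 5: z := y * x  -- replace 0 occurrence(s) of z with (y * x)
  => x <= 2
stmt 4: y := z - x  -- replace 0 occurrence(s) of y with (z - x)
  => x <= 2
stmt 3: x := y - y  -- replace 1 occurrence(s) of x with (y - y)
  => ( y - y ) <= 2
stmt 2: y := z + z  -- replace 2 occurrence(s) of y with (z + z)
  => ( ( z + z ) - ( z + z ) ) <= 2
stmt 1: x := z - z  -- replace 0 occurrence(s) of x with (z - z)
  => ( ( z + z ) - ( z + z ) ) <= 2

Answer: ( ( z + z ) - ( z + z ) ) <= 2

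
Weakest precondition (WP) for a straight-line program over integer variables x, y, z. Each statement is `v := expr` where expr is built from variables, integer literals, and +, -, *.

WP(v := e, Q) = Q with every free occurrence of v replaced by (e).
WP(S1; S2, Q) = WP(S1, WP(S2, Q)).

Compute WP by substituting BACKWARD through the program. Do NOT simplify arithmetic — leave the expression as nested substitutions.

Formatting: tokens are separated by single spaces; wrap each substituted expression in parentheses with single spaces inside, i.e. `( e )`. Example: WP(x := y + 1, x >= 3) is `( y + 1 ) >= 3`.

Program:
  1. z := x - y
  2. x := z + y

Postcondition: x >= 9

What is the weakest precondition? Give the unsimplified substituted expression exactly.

Answer: ( ( x - y ) + y ) >= 9

Derivation:
post: x >= 9
stmt 2: x := z + y  -- replace 1 occurrence(s) of x with (z + y)
  => ( z + y ) >= 9
stmt 1: z := x - y  -- replace 1 occurrence(s) of z with (x - y)
  => ( ( x - y ) + y ) >= 9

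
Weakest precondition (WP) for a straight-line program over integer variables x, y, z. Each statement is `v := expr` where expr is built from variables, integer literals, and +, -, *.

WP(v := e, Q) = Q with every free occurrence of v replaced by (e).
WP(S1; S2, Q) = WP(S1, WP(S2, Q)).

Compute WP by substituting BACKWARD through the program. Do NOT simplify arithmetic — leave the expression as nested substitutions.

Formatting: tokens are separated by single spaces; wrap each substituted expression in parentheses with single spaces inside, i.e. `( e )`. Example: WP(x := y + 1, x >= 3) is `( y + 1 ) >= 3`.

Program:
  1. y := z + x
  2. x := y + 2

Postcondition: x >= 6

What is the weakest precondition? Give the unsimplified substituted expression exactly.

Answer: ( ( z + x ) + 2 ) >= 6

Derivation:
post: x >= 6
stmt 2: x := y + 2  -- replace 1 occurrence(s) of x with (y + 2)
  => ( y + 2 ) >= 6
stmt 1: y := z + x  -- replace 1 occurrence(s) of y with (z + x)
  => ( ( z + x ) + 2 ) >= 6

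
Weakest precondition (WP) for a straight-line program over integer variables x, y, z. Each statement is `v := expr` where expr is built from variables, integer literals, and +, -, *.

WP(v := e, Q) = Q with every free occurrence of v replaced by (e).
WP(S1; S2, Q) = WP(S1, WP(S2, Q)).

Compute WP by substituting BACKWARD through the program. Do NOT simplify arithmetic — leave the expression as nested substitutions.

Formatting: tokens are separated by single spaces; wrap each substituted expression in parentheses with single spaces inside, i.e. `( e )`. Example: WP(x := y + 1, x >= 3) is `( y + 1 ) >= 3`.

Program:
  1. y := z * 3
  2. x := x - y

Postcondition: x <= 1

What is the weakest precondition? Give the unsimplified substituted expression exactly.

Answer: ( x - ( z * 3 ) ) <= 1

Derivation:
post: x <= 1
stmt 2: x := x - y  -- replace 1 occurrence(s) of x with (x - y)
  => ( x - y ) <= 1
stmt 1: y := z * 3  -- replace 1 occurrence(s) of y with (z * 3)
  => ( x - ( z * 3 ) ) <= 1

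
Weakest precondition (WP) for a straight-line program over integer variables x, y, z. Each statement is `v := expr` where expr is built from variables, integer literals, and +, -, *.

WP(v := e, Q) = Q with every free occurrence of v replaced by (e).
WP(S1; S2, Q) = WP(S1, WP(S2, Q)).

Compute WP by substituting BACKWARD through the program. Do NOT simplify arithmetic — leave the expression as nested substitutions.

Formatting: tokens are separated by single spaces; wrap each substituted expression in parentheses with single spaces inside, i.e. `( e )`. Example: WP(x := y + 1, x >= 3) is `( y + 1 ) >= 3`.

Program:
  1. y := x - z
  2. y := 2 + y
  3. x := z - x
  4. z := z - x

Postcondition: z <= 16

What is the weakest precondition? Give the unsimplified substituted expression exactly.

post: z <= 16
stmt 4: z := z - x  -- replace 1 occurrence(s) of z with (z - x)
  => ( z - x ) <= 16
stmt 3: x := z - x  -- replace 1 occurrence(s) of x with (z - x)
  => ( z - ( z - x ) ) <= 16
stmt 2: y := 2 + y  -- replace 0 occurrence(s) of y with (2 + y)
  => ( z - ( z - x ) ) <= 16
stmt 1: y := x - z  -- replace 0 occurrence(s) of y with (x - z)
  => ( z - ( z - x ) ) <= 16

Answer: ( z - ( z - x ) ) <= 16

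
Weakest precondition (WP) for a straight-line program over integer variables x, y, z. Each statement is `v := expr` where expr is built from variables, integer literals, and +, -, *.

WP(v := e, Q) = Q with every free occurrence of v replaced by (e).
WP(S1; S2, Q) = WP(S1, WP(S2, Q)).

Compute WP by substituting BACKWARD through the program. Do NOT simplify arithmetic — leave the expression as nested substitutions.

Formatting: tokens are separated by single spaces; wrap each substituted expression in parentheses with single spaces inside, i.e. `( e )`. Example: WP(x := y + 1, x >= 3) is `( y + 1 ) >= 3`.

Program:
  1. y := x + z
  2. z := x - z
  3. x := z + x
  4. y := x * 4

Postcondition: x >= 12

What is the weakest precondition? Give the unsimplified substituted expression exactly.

post: x >= 12
stmt 4: y := x * 4  -- replace 0 occurrence(s) of y with (x * 4)
  => x >= 12
stmt 3: x := z + x  -- replace 1 occurrence(s) of x with (z + x)
  => ( z + x ) >= 12
stmt 2: z := x - z  -- replace 1 occurrence(s) of z with (x - z)
  => ( ( x - z ) + x ) >= 12
stmt 1: y := x + z  -- replace 0 occurrence(s) of y with (x + z)
  => ( ( x - z ) + x ) >= 12

Answer: ( ( x - z ) + x ) >= 12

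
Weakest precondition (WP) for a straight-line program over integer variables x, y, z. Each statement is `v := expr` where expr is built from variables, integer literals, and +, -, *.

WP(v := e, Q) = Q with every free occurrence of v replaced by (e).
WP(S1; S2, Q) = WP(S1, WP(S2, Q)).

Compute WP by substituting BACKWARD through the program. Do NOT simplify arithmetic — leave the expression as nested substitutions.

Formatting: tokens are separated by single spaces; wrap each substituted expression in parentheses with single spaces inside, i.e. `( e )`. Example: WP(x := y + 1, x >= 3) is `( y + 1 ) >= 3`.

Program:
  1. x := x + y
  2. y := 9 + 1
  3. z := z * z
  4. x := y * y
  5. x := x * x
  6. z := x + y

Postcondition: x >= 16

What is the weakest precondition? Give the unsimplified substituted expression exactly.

Answer: ( ( ( 9 + 1 ) * ( 9 + 1 ) ) * ( ( 9 + 1 ) * ( 9 + 1 ) ) ) >= 16

Derivation:
post: x >= 16
stmt 6: z := x + y  -- replace 0 occurrence(s) of z with (x + y)
  => x >= 16
stmt 5: x := x * x  -- replace 1 occurrence(s) of x with (x * x)
  => ( x * x ) >= 16
stmt 4: x := y * y  -- replace 2 occurrence(s) of x with (y * y)
  => ( ( y * y ) * ( y * y ) ) >= 16
stmt 3: z := z * z  -- replace 0 occurrence(s) of z with (z * z)
  => ( ( y * y ) * ( y * y ) ) >= 16
stmt 2: y := 9 + 1  -- replace 4 occurrence(s) of y with (9 + 1)
  => ( ( ( 9 + 1 ) * ( 9 + 1 ) ) * ( ( 9 + 1 ) * ( 9 + 1 ) ) ) >= 16
stmt 1: x := x + y  -- replace 0 occurrence(s) of x with (x + y)
  => ( ( ( 9 + 1 ) * ( 9 + 1 ) ) * ( ( 9 + 1 ) * ( 9 + 1 ) ) ) >= 16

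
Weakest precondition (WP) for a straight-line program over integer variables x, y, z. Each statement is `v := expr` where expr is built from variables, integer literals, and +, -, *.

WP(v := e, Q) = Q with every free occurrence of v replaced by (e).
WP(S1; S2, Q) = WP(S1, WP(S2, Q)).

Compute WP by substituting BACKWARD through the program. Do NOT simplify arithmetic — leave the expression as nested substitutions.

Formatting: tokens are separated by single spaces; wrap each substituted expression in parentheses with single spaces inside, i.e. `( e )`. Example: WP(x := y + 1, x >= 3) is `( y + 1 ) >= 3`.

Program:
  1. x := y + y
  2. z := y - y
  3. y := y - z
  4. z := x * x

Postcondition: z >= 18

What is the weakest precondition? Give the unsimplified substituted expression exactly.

Answer: ( ( y + y ) * ( y + y ) ) >= 18

Derivation:
post: z >= 18
stmt 4: z := x * x  -- replace 1 occurrence(s) of z with (x * x)
  => ( x * x ) >= 18
stmt 3: y := y - z  -- replace 0 occurrence(s) of y with (y - z)
  => ( x * x ) >= 18
stmt 2: z := y - y  -- replace 0 occurrence(s) of z with (y - y)
  => ( x * x ) >= 18
stmt 1: x := y + y  -- replace 2 occurrence(s) of x with (y + y)
  => ( ( y + y ) * ( y + y ) ) >= 18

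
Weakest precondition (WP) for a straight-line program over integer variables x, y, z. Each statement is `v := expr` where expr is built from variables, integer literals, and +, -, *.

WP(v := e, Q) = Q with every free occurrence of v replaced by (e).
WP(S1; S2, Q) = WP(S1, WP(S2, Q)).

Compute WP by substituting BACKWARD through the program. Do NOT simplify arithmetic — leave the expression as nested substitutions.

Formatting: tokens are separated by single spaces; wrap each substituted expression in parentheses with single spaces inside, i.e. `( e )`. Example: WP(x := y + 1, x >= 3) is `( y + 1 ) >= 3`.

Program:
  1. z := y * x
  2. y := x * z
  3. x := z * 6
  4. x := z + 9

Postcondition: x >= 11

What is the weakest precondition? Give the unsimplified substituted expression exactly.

post: x >= 11
stmt 4: x := z + 9  -- replace 1 occurrence(s) of x with (z + 9)
  => ( z + 9 ) >= 11
stmt 3: x := z * 6  -- replace 0 occurrence(s) of x with (z * 6)
  => ( z + 9 ) >= 11
stmt 2: y := x * z  -- replace 0 occurrence(s) of y with (x * z)
  => ( z + 9 ) >= 11
stmt 1: z := y * x  -- replace 1 occurrence(s) of z with (y * x)
  => ( ( y * x ) + 9 ) >= 11

Answer: ( ( y * x ) + 9 ) >= 11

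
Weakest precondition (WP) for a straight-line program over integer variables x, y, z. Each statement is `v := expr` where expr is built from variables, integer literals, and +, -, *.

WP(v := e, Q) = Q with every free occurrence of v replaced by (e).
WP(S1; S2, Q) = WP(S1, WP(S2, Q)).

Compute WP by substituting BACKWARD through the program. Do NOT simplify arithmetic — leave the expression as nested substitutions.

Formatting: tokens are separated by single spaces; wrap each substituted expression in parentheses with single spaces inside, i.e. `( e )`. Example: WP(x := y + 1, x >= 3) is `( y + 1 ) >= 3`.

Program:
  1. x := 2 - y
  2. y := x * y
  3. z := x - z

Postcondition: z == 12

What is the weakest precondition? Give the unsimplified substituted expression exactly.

Answer: ( ( 2 - y ) - z ) == 12

Derivation:
post: z == 12
stmt 3: z := x - z  -- replace 1 occurrence(s) of z with (x - z)
  => ( x - z ) == 12
stmt 2: y := x * y  -- replace 0 occurrence(s) of y with (x * y)
  => ( x - z ) == 12
stmt 1: x := 2 - y  -- replace 1 occurrence(s) of x with (2 - y)
  => ( ( 2 - y ) - z ) == 12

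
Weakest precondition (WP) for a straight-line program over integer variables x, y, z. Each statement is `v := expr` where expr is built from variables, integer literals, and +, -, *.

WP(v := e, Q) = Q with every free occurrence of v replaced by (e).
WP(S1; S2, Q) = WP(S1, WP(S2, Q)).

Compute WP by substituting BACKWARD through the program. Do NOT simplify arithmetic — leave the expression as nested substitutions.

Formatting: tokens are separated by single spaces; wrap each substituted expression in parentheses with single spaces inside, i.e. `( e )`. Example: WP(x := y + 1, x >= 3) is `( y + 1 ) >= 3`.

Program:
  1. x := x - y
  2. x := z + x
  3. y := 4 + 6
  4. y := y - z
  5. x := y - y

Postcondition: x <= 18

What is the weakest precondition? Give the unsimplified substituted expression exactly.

post: x <= 18
stmt 5: x := y - y  -- replace 1 occurrence(s) of x with (y - y)
  => ( y - y ) <= 18
stmt 4: y := y - z  -- replace 2 occurrence(s) of y with (y - z)
  => ( ( y - z ) - ( y - z ) ) <= 18
stmt 3: y := 4 + 6  -- replace 2 occurrence(s) of y with (4 + 6)
  => ( ( ( 4 + 6 ) - z ) - ( ( 4 + 6 ) - z ) ) <= 18
stmt 2: x := z + x  -- replace 0 occurrence(s) of x with (z + x)
  => ( ( ( 4 + 6 ) - z ) - ( ( 4 + 6 ) - z ) ) <= 18
stmt 1: x := x - y  -- replace 0 occurrence(s) of x with (x - y)
  => ( ( ( 4 + 6 ) - z ) - ( ( 4 + 6 ) - z ) ) <= 18

Answer: ( ( ( 4 + 6 ) - z ) - ( ( 4 + 6 ) - z ) ) <= 18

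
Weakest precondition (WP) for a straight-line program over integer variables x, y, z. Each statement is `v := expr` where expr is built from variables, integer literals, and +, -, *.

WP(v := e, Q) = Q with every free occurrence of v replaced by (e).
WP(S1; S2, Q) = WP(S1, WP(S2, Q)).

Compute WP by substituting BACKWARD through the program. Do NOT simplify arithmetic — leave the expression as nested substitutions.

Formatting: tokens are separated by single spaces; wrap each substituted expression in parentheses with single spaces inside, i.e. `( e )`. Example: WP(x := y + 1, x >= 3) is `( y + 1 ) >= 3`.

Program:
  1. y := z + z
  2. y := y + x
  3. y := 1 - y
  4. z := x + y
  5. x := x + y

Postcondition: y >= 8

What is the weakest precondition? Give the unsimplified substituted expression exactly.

Answer: ( 1 - ( ( z + z ) + x ) ) >= 8

Derivation:
post: y >= 8
stmt 5: x := x + y  -- replace 0 occurrence(s) of x with (x + y)
  => y >= 8
stmt 4: z := x + y  -- replace 0 occurrence(s) of z with (x + y)
  => y >= 8
stmt 3: y := 1 - y  -- replace 1 occurrence(s) of y with (1 - y)
  => ( 1 - y ) >= 8
stmt 2: y := y + x  -- replace 1 occurrence(s) of y with (y + x)
  => ( 1 - ( y + x ) ) >= 8
stmt 1: y := z + z  -- replace 1 occurrence(s) of y with (z + z)
  => ( 1 - ( ( z + z ) + x ) ) >= 8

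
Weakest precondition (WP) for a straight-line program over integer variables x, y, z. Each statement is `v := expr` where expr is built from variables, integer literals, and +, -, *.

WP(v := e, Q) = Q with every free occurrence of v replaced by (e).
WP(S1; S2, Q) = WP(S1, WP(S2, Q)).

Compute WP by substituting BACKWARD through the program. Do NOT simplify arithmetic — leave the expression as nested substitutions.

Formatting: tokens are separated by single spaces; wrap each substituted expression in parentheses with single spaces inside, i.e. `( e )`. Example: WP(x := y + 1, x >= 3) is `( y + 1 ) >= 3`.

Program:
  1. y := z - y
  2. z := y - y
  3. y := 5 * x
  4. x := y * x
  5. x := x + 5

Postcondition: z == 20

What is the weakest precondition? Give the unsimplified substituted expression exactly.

post: z == 20
stmt 5: x := x + 5  -- replace 0 occurrence(s) of x with (x + 5)
  => z == 20
stmt 4: x := y * x  -- replace 0 occurrence(s) of x with (y * x)
  => z == 20
stmt 3: y := 5 * x  -- replace 0 occurrence(s) of y with (5 * x)
  => z == 20
stmt 2: z := y - y  -- replace 1 occurrence(s) of z with (y - y)
  => ( y - y ) == 20
stmt 1: y := z - y  -- replace 2 occurrence(s) of y with (z - y)
  => ( ( z - y ) - ( z - y ) ) == 20

Answer: ( ( z - y ) - ( z - y ) ) == 20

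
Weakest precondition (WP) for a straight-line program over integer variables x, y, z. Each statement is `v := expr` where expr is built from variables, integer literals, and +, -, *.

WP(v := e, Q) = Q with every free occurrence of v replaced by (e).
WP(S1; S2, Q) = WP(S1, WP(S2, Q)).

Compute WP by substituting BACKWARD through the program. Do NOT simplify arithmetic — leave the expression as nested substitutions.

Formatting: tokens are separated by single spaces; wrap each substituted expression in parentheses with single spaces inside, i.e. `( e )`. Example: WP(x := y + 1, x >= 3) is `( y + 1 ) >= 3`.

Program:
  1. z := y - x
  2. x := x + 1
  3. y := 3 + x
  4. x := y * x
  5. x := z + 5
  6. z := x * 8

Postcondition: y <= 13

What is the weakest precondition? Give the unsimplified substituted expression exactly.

Answer: ( 3 + ( x + 1 ) ) <= 13

Derivation:
post: y <= 13
stmt 6: z := x * 8  -- replace 0 occurrence(s) of z with (x * 8)
  => y <= 13
stmt 5: x := z + 5  -- replace 0 occurrence(s) of x with (z + 5)
  => y <= 13
stmt 4: x := y * x  -- replace 0 occurrence(s) of x with (y * x)
  => y <= 13
stmt 3: y := 3 + x  -- replace 1 occurrence(s) of y with (3 + x)
  => ( 3 + x ) <= 13
stmt 2: x := x + 1  -- replace 1 occurrence(s) of x with (x + 1)
  => ( 3 + ( x + 1 ) ) <= 13
stmt 1: z := y - x  -- replace 0 occurrence(s) of z with (y - x)
  => ( 3 + ( x + 1 ) ) <= 13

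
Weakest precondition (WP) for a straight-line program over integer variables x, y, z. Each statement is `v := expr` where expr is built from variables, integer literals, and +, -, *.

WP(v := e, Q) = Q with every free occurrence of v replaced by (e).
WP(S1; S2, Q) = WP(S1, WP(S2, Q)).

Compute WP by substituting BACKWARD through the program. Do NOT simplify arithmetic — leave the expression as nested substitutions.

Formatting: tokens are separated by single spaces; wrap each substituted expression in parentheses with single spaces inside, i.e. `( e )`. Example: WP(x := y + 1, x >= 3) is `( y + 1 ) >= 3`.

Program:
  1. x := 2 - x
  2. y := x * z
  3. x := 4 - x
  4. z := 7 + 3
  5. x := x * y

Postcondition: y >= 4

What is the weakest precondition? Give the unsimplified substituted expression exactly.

post: y >= 4
stmt 5: x := x * y  -- replace 0 occurrence(s) of x with (x * y)
  => y >= 4
stmt 4: z := 7 + 3  -- replace 0 occurrence(s) of z with (7 + 3)
  => y >= 4
stmt 3: x := 4 - x  -- replace 0 occurrence(s) of x with (4 - x)
  => y >= 4
stmt 2: y := x * z  -- replace 1 occurrence(s) of y with (x * z)
  => ( x * z ) >= 4
stmt 1: x := 2 - x  -- replace 1 occurrence(s) of x with (2 - x)
  => ( ( 2 - x ) * z ) >= 4

Answer: ( ( 2 - x ) * z ) >= 4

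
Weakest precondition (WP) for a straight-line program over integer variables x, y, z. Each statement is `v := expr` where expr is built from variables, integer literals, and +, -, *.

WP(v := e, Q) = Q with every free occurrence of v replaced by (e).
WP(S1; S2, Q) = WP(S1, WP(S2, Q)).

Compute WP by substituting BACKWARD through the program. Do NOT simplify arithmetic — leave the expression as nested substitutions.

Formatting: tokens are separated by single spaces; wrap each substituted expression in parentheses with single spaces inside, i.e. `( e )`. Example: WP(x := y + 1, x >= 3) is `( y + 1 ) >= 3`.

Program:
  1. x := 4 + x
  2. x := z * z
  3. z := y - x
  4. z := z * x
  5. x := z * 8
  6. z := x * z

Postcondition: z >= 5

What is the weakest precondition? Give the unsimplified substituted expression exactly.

post: z >= 5
stmt 6: z := x * z  -- replace 1 occurrence(s) of z with (x * z)
  => ( x * z ) >= 5
stmt 5: x := z * 8  -- replace 1 occurrence(s) of x with (z * 8)
  => ( ( z * 8 ) * z ) >= 5
stmt 4: z := z * x  -- replace 2 occurrence(s) of z with (z * x)
  => ( ( ( z * x ) * 8 ) * ( z * x ) ) >= 5
stmt 3: z := y - x  -- replace 2 occurrence(s) of z with (y - x)
  => ( ( ( ( y - x ) * x ) * 8 ) * ( ( y - x ) * x ) ) >= 5
stmt 2: x := z * z  -- replace 4 occurrence(s) of x with (z * z)
  => ( ( ( ( y - ( z * z ) ) * ( z * z ) ) * 8 ) * ( ( y - ( z * z ) ) * ( z * z ) ) ) >= 5
stmt 1: x := 4 + x  -- replace 0 occurrence(s) of x with (4 + x)
  => ( ( ( ( y - ( z * z ) ) * ( z * z ) ) * 8 ) * ( ( y - ( z * z ) ) * ( z * z ) ) ) >= 5

Answer: ( ( ( ( y - ( z * z ) ) * ( z * z ) ) * 8 ) * ( ( y - ( z * z ) ) * ( z * z ) ) ) >= 5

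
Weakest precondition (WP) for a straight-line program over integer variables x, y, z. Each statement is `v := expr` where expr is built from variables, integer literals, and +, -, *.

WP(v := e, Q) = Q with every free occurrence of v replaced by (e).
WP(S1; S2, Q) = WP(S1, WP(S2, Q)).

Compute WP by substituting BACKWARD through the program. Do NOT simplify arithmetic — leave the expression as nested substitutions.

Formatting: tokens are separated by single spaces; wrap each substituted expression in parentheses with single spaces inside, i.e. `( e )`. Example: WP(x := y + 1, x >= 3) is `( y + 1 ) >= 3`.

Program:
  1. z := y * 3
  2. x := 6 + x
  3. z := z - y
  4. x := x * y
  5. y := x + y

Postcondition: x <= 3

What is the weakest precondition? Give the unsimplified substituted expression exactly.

post: x <= 3
stmt 5: y := x + y  -- replace 0 occurrence(s) of y with (x + y)
  => x <= 3
stmt 4: x := x * y  -- replace 1 occurrence(s) of x with (x * y)
  => ( x * y ) <= 3
stmt 3: z := z - y  -- replace 0 occurrence(s) of z with (z - y)
  => ( x * y ) <= 3
stmt 2: x := 6 + x  -- replace 1 occurrence(s) of x with (6 + x)
  => ( ( 6 + x ) * y ) <= 3
stmt 1: z := y * 3  -- replace 0 occurrence(s) of z with (y * 3)
  => ( ( 6 + x ) * y ) <= 3

Answer: ( ( 6 + x ) * y ) <= 3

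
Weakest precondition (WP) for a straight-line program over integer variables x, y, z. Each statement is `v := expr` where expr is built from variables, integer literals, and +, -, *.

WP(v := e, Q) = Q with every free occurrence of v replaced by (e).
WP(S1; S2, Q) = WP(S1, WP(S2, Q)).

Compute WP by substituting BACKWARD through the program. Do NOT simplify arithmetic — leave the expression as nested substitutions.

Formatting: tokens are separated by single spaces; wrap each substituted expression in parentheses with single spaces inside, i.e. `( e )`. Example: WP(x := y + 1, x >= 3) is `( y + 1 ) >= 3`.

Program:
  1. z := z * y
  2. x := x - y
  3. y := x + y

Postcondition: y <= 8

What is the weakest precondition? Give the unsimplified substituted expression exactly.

Answer: ( ( x - y ) + y ) <= 8

Derivation:
post: y <= 8
stmt 3: y := x + y  -- replace 1 occurrence(s) of y with (x + y)
  => ( x + y ) <= 8
stmt 2: x := x - y  -- replace 1 occurrence(s) of x with (x - y)
  => ( ( x - y ) + y ) <= 8
stmt 1: z := z * y  -- replace 0 occurrence(s) of z with (z * y)
  => ( ( x - y ) + y ) <= 8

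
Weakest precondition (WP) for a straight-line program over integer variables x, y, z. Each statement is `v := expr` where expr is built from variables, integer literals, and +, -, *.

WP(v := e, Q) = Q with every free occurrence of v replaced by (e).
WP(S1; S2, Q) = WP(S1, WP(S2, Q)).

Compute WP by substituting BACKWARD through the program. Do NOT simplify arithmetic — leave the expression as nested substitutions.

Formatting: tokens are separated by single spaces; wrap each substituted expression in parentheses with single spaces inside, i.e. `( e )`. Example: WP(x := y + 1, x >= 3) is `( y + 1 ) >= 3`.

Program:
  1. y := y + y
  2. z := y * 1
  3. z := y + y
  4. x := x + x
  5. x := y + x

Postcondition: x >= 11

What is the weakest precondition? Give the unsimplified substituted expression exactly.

post: x >= 11
stmt 5: x := y + x  -- replace 1 occurrence(s) of x with (y + x)
  => ( y + x ) >= 11
stmt 4: x := x + x  -- replace 1 occurrence(s) of x with (x + x)
  => ( y + ( x + x ) ) >= 11
stmt 3: z := y + y  -- replace 0 occurrence(s) of z with (y + y)
  => ( y + ( x + x ) ) >= 11
stmt 2: z := y * 1  -- replace 0 occurrence(s) of z with (y * 1)
  => ( y + ( x + x ) ) >= 11
stmt 1: y := y + y  -- replace 1 occurrence(s) of y with (y + y)
  => ( ( y + y ) + ( x + x ) ) >= 11

Answer: ( ( y + y ) + ( x + x ) ) >= 11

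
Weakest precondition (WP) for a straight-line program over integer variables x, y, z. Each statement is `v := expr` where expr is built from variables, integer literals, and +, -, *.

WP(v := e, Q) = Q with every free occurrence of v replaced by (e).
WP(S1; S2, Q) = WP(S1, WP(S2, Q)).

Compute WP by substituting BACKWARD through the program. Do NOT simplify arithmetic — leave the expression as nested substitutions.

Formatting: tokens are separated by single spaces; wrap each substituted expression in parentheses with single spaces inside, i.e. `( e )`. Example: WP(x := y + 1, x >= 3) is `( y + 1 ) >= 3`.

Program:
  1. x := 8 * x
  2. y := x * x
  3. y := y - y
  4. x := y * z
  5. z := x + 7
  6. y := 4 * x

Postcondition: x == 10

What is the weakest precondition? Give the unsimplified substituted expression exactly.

post: x == 10
stmt 6: y := 4 * x  -- replace 0 occurrence(s) of y with (4 * x)
  => x == 10
stmt 5: z := x + 7  -- replace 0 occurrence(s) of z with (x + 7)
  => x == 10
stmt 4: x := y * z  -- replace 1 occurrence(s) of x with (y * z)
  => ( y * z ) == 10
stmt 3: y := y - y  -- replace 1 occurrence(s) of y with (y - y)
  => ( ( y - y ) * z ) == 10
stmt 2: y := x * x  -- replace 2 occurrence(s) of y with (x * x)
  => ( ( ( x * x ) - ( x * x ) ) * z ) == 10
stmt 1: x := 8 * x  -- replace 4 occurrence(s) of x with (8 * x)
  => ( ( ( ( 8 * x ) * ( 8 * x ) ) - ( ( 8 * x ) * ( 8 * x ) ) ) * z ) == 10

Answer: ( ( ( ( 8 * x ) * ( 8 * x ) ) - ( ( 8 * x ) * ( 8 * x ) ) ) * z ) == 10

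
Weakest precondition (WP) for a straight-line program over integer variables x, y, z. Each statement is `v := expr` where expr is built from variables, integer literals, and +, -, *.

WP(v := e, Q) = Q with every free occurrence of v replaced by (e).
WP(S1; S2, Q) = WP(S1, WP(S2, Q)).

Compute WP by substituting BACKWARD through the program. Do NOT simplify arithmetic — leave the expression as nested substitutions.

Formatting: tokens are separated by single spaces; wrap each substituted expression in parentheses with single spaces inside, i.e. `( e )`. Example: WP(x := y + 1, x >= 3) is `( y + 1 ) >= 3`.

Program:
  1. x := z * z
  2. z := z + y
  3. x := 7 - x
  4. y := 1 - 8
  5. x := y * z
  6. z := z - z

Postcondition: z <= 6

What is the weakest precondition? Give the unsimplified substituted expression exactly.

post: z <= 6
stmt 6: z := z - z  -- replace 1 occurrence(s) of z with (z - z)
  => ( z - z ) <= 6
stmt 5: x := y * z  -- replace 0 occurrence(s) of x with (y * z)
  => ( z - z ) <= 6
stmt 4: y := 1 - 8  -- replace 0 occurrence(s) of y with (1 - 8)
  => ( z - z ) <= 6
stmt 3: x := 7 - x  -- replace 0 occurrence(s) of x with (7 - x)
  => ( z - z ) <= 6
stmt 2: z := z + y  -- replace 2 occurrence(s) of z with (z + y)
  => ( ( z + y ) - ( z + y ) ) <= 6
stmt 1: x := z * z  -- replace 0 occurrence(s) of x with (z * z)
  => ( ( z + y ) - ( z + y ) ) <= 6

Answer: ( ( z + y ) - ( z + y ) ) <= 6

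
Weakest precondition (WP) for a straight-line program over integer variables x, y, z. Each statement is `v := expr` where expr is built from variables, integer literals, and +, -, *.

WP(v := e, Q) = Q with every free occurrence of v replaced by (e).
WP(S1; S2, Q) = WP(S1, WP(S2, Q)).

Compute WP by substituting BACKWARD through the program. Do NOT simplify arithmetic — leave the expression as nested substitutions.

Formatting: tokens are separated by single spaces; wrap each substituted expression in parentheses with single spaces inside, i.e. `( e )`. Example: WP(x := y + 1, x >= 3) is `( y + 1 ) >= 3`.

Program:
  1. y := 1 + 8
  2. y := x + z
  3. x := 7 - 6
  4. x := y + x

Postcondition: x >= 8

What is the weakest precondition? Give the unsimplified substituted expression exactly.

post: x >= 8
stmt 4: x := y + x  -- replace 1 occurrence(s) of x with (y + x)
  => ( y + x ) >= 8
stmt 3: x := 7 - 6  -- replace 1 occurrence(s) of x with (7 - 6)
  => ( y + ( 7 - 6 ) ) >= 8
stmt 2: y := x + z  -- replace 1 occurrence(s) of y with (x + z)
  => ( ( x + z ) + ( 7 - 6 ) ) >= 8
stmt 1: y := 1 + 8  -- replace 0 occurrence(s) of y with (1 + 8)
  => ( ( x + z ) + ( 7 - 6 ) ) >= 8

Answer: ( ( x + z ) + ( 7 - 6 ) ) >= 8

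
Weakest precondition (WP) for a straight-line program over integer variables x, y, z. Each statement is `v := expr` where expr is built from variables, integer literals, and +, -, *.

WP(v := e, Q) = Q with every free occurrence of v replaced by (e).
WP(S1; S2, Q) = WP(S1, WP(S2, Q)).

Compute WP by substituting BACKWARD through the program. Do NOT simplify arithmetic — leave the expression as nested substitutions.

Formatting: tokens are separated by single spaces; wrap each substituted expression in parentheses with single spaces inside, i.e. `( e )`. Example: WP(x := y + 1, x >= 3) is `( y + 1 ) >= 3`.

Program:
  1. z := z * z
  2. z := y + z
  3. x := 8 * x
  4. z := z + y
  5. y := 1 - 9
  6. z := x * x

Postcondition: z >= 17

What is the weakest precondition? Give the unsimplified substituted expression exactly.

Answer: ( ( 8 * x ) * ( 8 * x ) ) >= 17

Derivation:
post: z >= 17
stmt 6: z := x * x  -- replace 1 occurrence(s) of z with (x * x)
  => ( x * x ) >= 17
stmt 5: y := 1 - 9  -- replace 0 occurrence(s) of y with (1 - 9)
  => ( x * x ) >= 17
stmt 4: z := z + y  -- replace 0 occurrence(s) of z with (z + y)
  => ( x * x ) >= 17
stmt 3: x := 8 * x  -- replace 2 occurrence(s) of x with (8 * x)
  => ( ( 8 * x ) * ( 8 * x ) ) >= 17
stmt 2: z := y + z  -- replace 0 occurrence(s) of z with (y + z)
  => ( ( 8 * x ) * ( 8 * x ) ) >= 17
stmt 1: z := z * z  -- replace 0 occurrence(s) of z with (z * z)
  => ( ( 8 * x ) * ( 8 * x ) ) >= 17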